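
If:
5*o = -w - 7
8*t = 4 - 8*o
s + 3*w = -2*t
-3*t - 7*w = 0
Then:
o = -5/4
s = -5/4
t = 7/4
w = -3/4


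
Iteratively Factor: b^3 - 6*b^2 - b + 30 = (b - 3)*(b^2 - 3*b - 10) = (b - 3)*(b + 2)*(b - 5)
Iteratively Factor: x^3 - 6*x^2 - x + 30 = (x + 2)*(x^2 - 8*x + 15) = (x - 5)*(x + 2)*(x - 3)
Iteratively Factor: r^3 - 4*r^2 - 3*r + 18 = (r - 3)*(r^2 - r - 6) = (r - 3)^2*(r + 2)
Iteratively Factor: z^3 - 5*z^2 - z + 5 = (z - 1)*(z^2 - 4*z - 5) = (z - 5)*(z - 1)*(z + 1)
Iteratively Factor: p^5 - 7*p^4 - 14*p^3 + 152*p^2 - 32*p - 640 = (p + 2)*(p^4 - 9*p^3 + 4*p^2 + 144*p - 320) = (p - 4)*(p + 2)*(p^3 - 5*p^2 - 16*p + 80) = (p - 5)*(p - 4)*(p + 2)*(p^2 - 16) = (p - 5)*(p - 4)*(p + 2)*(p + 4)*(p - 4)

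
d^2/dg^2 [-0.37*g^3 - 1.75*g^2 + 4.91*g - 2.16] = -2.22*g - 3.5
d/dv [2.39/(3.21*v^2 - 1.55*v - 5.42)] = (3.7045 - 15.3438*v)/(-3.21*v^2 + 1.55*v + 5.42)^2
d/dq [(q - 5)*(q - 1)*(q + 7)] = 3*q^2 + 2*q - 37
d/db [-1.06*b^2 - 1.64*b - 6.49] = -2.12*b - 1.64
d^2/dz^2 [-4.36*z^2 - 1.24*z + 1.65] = -8.72000000000000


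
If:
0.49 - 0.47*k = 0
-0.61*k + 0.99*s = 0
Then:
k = 1.04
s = 0.64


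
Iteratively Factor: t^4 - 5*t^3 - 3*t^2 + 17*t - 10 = (t - 1)*(t^3 - 4*t^2 - 7*t + 10) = (t - 1)^2*(t^2 - 3*t - 10) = (t - 5)*(t - 1)^2*(t + 2)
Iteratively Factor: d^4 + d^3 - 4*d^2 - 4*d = (d)*(d^3 + d^2 - 4*d - 4) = d*(d + 2)*(d^2 - d - 2) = d*(d - 2)*(d + 2)*(d + 1)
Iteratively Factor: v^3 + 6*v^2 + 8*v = (v + 2)*(v^2 + 4*v) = (v + 2)*(v + 4)*(v)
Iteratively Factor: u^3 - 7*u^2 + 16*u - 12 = (u - 2)*(u^2 - 5*u + 6) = (u - 3)*(u - 2)*(u - 2)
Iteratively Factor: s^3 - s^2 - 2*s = (s)*(s^2 - s - 2) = s*(s - 2)*(s + 1)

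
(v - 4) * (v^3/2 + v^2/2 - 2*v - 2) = v^4/2 - 3*v^3/2 - 4*v^2 + 6*v + 8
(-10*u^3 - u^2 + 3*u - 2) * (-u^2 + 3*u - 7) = 10*u^5 - 29*u^4 + 64*u^3 + 18*u^2 - 27*u + 14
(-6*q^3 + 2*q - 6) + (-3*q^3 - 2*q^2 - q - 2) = -9*q^3 - 2*q^2 + q - 8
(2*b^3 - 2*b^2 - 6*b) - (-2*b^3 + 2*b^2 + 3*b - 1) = 4*b^3 - 4*b^2 - 9*b + 1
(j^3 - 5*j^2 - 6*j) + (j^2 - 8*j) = j^3 - 4*j^2 - 14*j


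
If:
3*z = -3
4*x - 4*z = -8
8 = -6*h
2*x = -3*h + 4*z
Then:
No Solution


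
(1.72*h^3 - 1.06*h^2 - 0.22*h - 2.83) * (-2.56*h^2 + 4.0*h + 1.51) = -4.4032*h^5 + 9.5936*h^4 - 1.0796*h^3 + 4.7642*h^2 - 11.6522*h - 4.2733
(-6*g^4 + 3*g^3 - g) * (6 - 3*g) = 18*g^5 - 45*g^4 + 18*g^3 + 3*g^2 - 6*g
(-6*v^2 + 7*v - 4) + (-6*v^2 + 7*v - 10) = -12*v^2 + 14*v - 14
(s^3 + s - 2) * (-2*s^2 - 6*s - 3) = -2*s^5 - 6*s^4 - 5*s^3 - 2*s^2 + 9*s + 6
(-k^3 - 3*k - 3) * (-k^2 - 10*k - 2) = k^5 + 10*k^4 + 5*k^3 + 33*k^2 + 36*k + 6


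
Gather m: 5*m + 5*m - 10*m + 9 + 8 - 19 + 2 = 0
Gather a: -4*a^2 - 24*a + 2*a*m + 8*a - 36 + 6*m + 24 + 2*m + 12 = -4*a^2 + a*(2*m - 16) + 8*m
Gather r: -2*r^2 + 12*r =-2*r^2 + 12*r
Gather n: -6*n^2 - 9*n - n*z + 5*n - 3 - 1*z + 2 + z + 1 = -6*n^2 + n*(-z - 4)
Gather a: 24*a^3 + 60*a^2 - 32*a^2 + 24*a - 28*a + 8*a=24*a^3 + 28*a^2 + 4*a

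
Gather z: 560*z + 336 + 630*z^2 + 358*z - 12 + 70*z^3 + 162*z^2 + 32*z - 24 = 70*z^3 + 792*z^2 + 950*z + 300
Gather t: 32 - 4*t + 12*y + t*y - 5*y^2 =t*(y - 4) - 5*y^2 + 12*y + 32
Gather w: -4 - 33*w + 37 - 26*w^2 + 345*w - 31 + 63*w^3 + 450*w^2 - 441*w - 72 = 63*w^3 + 424*w^2 - 129*w - 70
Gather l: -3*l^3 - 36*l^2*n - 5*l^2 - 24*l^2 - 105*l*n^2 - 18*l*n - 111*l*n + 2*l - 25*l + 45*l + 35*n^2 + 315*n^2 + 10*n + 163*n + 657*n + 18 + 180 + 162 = -3*l^3 + l^2*(-36*n - 29) + l*(-105*n^2 - 129*n + 22) + 350*n^2 + 830*n + 360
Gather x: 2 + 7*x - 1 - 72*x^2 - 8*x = -72*x^2 - x + 1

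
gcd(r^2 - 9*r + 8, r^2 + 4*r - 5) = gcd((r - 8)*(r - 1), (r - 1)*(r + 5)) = r - 1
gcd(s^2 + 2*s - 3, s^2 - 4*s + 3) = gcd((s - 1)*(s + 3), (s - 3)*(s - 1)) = s - 1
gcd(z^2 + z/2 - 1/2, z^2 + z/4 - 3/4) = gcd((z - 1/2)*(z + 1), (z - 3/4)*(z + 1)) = z + 1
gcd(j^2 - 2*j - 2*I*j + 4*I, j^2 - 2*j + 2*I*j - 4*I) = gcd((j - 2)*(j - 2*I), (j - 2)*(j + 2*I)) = j - 2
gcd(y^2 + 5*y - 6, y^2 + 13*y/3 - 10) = y + 6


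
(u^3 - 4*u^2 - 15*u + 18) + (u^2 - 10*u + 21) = u^3 - 3*u^2 - 25*u + 39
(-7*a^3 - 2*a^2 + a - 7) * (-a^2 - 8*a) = 7*a^5 + 58*a^4 + 15*a^3 - a^2 + 56*a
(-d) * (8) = -8*d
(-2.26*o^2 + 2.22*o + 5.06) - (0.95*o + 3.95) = -2.26*o^2 + 1.27*o + 1.11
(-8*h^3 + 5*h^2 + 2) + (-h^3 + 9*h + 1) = -9*h^3 + 5*h^2 + 9*h + 3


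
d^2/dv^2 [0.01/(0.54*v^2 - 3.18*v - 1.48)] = (0.005832*v^2 - 0.034344*v - 0.01*(1.08*v - 3.18)*(2.16*v - 6.36) - 0.015984)/(-0.54*v^2 + 3.18*v + 1.48)^3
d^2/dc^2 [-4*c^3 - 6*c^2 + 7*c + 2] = -24*c - 12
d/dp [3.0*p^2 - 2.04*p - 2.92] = 6.0*p - 2.04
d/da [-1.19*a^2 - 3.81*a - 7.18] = -2.38*a - 3.81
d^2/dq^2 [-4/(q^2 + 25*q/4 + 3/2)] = 32*(16*q^2 + 100*q - (8*q + 25)^2 + 24)/(4*q^2 + 25*q + 6)^3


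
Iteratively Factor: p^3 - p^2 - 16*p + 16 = (p - 1)*(p^2 - 16) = (p - 1)*(p + 4)*(p - 4)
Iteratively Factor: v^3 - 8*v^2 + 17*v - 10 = (v - 1)*(v^2 - 7*v + 10) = (v - 2)*(v - 1)*(v - 5)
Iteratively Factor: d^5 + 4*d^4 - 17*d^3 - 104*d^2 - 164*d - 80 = (d + 2)*(d^4 + 2*d^3 - 21*d^2 - 62*d - 40) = (d - 5)*(d + 2)*(d^3 + 7*d^2 + 14*d + 8) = (d - 5)*(d + 2)*(d + 4)*(d^2 + 3*d + 2) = (d - 5)*(d + 1)*(d + 2)*(d + 4)*(d + 2)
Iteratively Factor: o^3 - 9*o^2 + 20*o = (o - 5)*(o^2 - 4*o) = (o - 5)*(o - 4)*(o)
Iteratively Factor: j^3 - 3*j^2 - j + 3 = (j + 1)*(j^2 - 4*j + 3) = (j - 3)*(j + 1)*(j - 1)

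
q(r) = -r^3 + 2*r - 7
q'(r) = 2 - 3*r^2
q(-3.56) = 31.00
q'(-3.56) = -36.02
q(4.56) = -92.70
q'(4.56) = -60.38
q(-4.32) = 64.98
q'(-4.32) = -53.99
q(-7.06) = 330.78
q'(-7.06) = -147.53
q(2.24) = -13.76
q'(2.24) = -13.05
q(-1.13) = -7.82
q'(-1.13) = -1.83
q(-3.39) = 25.18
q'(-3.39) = -32.48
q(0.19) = -6.63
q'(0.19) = 1.89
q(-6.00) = 197.00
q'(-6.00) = -106.00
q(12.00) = -1711.00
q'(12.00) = -430.00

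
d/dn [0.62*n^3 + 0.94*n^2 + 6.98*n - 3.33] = 1.86*n^2 + 1.88*n + 6.98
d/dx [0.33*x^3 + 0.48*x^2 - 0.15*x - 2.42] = 0.99*x^2 + 0.96*x - 0.15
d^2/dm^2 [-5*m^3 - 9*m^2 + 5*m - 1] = -30*m - 18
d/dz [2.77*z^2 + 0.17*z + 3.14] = 5.54*z + 0.17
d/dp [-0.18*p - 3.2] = -0.180000000000000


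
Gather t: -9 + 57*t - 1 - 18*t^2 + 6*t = -18*t^2 + 63*t - 10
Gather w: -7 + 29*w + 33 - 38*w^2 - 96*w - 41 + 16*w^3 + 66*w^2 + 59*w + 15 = 16*w^3 + 28*w^2 - 8*w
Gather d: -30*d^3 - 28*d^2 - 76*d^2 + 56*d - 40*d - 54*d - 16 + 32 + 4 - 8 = -30*d^3 - 104*d^2 - 38*d + 12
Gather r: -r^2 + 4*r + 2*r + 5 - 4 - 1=-r^2 + 6*r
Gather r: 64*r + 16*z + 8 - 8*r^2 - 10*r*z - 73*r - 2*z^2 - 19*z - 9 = -8*r^2 + r*(-10*z - 9) - 2*z^2 - 3*z - 1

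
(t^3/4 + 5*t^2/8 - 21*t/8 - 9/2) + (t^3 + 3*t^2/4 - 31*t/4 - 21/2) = 5*t^3/4 + 11*t^2/8 - 83*t/8 - 15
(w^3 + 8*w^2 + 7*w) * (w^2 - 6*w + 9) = w^5 + 2*w^4 - 32*w^3 + 30*w^2 + 63*w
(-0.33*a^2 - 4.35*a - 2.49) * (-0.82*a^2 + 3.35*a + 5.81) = 0.2706*a^4 + 2.4615*a^3 - 14.448*a^2 - 33.615*a - 14.4669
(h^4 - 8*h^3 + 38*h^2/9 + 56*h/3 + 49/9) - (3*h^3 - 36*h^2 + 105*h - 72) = h^4 - 11*h^3 + 362*h^2/9 - 259*h/3 + 697/9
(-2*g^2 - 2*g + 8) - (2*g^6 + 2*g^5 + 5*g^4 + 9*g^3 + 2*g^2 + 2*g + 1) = -2*g^6 - 2*g^5 - 5*g^4 - 9*g^3 - 4*g^2 - 4*g + 7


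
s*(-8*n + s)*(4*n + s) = -32*n^2*s - 4*n*s^2 + s^3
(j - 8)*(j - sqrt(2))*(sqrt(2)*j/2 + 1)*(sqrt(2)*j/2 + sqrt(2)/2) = j^4/2 - 7*j^3/2 - 5*j^2 + 7*j + 8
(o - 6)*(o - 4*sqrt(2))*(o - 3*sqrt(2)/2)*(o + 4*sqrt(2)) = o^4 - 6*o^3 - 3*sqrt(2)*o^3/2 - 32*o^2 + 9*sqrt(2)*o^2 + 48*sqrt(2)*o + 192*o - 288*sqrt(2)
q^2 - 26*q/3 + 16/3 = (q - 8)*(q - 2/3)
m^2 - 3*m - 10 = (m - 5)*(m + 2)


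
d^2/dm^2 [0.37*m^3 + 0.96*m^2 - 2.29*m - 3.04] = 2.22*m + 1.92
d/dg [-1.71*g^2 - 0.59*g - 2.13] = -3.42*g - 0.59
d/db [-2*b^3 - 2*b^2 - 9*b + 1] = -6*b^2 - 4*b - 9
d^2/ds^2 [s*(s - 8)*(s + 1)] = 6*s - 14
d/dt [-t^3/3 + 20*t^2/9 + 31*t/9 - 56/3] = -t^2 + 40*t/9 + 31/9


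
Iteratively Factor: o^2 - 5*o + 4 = (o - 1)*(o - 4)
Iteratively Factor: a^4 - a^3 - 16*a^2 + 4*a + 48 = (a + 3)*(a^3 - 4*a^2 - 4*a + 16) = (a - 2)*(a + 3)*(a^2 - 2*a - 8) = (a - 2)*(a + 2)*(a + 3)*(a - 4)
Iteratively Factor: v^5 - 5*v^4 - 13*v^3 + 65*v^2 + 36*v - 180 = (v + 2)*(v^4 - 7*v^3 + v^2 + 63*v - 90) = (v - 5)*(v + 2)*(v^3 - 2*v^2 - 9*v + 18) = (v - 5)*(v - 2)*(v + 2)*(v^2 - 9) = (v - 5)*(v - 3)*(v - 2)*(v + 2)*(v + 3)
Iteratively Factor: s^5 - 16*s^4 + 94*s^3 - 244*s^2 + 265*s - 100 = (s - 5)*(s^4 - 11*s^3 + 39*s^2 - 49*s + 20) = (s - 5)*(s - 4)*(s^3 - 7*s^2 + 11*s - 5) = (s - 5)^2*(s - 4)*(s^2 - 2*s + 1) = (s - 5)^2*(s - 4)*(s - 1)*(s - 1)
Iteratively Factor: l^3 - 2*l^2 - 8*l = (l - 4)*(l^2 + 2*l) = (l - 4)*(l + 2)*(l)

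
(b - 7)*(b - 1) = b^2 - 8*b + 7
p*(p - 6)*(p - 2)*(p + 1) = p^4 - 7*p^3 + 4*p^2 + 12*p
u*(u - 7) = u^2 - 7*u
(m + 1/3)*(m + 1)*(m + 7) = m^3 + 25*m^2/3 + 29*m/3 + 7/3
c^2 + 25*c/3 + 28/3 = (c + 4/3)*(c + 7)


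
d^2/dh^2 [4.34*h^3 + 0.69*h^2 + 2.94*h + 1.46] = 26.04*h + 1.38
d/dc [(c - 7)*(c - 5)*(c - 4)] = 3*c^2 - 32*c + 83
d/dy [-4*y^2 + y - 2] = 1 - 8*y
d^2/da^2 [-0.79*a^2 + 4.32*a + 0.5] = -1.58000000000000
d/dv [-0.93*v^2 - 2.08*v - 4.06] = -1.86*v - 2.08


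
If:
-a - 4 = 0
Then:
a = -4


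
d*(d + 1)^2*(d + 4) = d^4 + 6*d^3 + 9*d^2 + 4*d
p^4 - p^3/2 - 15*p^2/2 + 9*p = p*(p - 2)*(p - 3/2)*(p + 3)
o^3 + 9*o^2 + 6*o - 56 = (o - 2)*(o + 4)*(o + 7)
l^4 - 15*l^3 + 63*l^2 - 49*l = l*(l - 7)^2*(l - 1)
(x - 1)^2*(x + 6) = x^3 + 4*x^2 - 11*x + 6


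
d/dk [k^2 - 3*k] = 2*k - 3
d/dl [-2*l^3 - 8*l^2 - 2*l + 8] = -6*l^2 - 16*l - 2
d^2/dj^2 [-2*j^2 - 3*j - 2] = -4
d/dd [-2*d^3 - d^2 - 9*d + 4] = -6*d^2 - 2*d - 9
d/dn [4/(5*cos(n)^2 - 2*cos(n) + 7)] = 8*(5*cos(n) - 1)*sin(n)/(5*cos(n)^2 - 2*cos(n) + 7)^2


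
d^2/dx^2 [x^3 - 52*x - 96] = 6*x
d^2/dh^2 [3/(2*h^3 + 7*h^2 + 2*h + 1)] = 6*(-(6*h + 7)*(2*h^3 + 7*h^2 + 2*h + 1) + 4*(3*h^2 + 7*h + 1)^2)/(2*h^3 + 7*h^2 + 2*h + 1)^3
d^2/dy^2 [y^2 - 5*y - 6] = 2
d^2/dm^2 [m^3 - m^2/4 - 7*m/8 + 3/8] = 6*m - 1/2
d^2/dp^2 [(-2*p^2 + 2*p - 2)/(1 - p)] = 4/(p^3 - 3*p^2 + 3*p - 1)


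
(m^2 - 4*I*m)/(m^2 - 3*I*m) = (m - 4*I)/(m - 3*I)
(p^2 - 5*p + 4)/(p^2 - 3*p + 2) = (p - 4)/(p - 2)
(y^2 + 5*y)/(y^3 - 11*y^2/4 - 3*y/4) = 4*(y + 5)/(4*y^2 - 11*y - 3)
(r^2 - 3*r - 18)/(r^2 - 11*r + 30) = (r + 3)/(r - 5)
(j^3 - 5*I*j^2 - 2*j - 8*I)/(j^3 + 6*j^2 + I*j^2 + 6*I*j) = (j^2 - 6*I*j - 8)/(j*(j + 6))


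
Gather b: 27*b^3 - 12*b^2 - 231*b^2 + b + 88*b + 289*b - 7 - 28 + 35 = 27*b^3 - 243*b^2 + 378*b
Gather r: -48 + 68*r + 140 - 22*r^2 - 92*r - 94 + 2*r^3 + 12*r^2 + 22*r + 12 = 2*r^3 - 10*r^2 - 2*r + 10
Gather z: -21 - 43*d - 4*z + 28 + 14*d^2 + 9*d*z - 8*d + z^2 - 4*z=14*d^2 - 51*d + z^2 + z*(9*d - 8) + 7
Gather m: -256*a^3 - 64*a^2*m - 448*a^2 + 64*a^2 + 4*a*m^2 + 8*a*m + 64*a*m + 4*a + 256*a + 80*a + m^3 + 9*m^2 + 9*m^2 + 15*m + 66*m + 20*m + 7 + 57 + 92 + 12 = -256*a^3 - 384*a^2 + 340*a + m^3 + m^2*(4*a + 18) + m*(-64*a^2 + 72*a + 101) + 168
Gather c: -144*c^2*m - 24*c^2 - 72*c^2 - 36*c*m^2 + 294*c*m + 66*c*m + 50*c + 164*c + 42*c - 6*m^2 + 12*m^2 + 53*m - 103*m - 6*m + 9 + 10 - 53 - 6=c^2*(-144*m - 96) + c*(-36*m^2 + 360*m + 256) + 6*m^2 - 56*m - 40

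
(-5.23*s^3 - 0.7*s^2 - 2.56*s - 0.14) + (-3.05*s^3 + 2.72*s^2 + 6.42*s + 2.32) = -8.28*s^3 + 2.02*s^2 + 3.86*s + 2.18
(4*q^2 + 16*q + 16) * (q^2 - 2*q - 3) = 4*q^4 + 8*q^3 - 28*q^2 - 80*q - 48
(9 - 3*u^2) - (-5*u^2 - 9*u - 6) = 2*u^2 + 9*u + 15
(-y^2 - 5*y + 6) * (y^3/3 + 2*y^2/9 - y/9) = -y^5/3 - 17*y^4/9 + y^3 + 17*y^2/9 - 2*y/3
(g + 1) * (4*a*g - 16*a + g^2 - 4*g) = 4*a*g^2 - 12*a*g - 16*a + g^3 - 3*g^2 - 4*g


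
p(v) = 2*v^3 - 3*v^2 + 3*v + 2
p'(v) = 6*v^2 - 6*v + 3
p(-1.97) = -30.84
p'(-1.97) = 38.11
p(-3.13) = -98.11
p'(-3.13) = 80.56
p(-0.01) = 1.97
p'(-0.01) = 3.06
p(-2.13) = -37.33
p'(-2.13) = 43.00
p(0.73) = 3.37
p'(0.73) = 1.82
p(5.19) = 216.36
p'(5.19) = 133.48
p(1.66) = 7.86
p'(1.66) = 9.57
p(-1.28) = -10.95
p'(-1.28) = 20.51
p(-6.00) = -556.00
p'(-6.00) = 255.00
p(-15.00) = -7468.00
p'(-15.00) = 1443.00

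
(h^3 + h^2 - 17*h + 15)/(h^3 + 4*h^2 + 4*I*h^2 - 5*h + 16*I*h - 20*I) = (h - 3)/(h + 4*I)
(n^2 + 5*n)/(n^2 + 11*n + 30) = n/(n + 6)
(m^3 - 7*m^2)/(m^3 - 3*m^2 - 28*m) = m/(m + 4)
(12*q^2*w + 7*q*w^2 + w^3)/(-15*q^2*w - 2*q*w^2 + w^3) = (-4*q - w)/(5*q - w)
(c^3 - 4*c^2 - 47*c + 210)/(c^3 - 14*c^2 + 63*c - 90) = (c + 7)/(c - 3)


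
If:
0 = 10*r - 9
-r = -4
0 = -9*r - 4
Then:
No Solution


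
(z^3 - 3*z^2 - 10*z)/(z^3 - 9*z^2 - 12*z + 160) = z*(z + 2)/(z^2 - 4*z - 32)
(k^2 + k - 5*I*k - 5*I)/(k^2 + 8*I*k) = (k^2 + k - 5*I*k - 5*I)/(k*(k + 8*I))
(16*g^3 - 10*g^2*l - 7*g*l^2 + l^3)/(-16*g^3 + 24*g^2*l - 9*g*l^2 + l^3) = (-16*g^2 - 6*g*l + l^2)/(16*g^2 - 8*g*l + l^2)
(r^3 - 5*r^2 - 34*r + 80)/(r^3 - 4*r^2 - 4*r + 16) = (r^2 - 3*r - 40)/(r^2 - 2*r - 8)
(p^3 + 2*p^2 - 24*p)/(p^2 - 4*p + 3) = p*(p^2 + 2*p - 24)/(p^2 - 4*p + 3)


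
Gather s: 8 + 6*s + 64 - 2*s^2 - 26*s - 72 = -2*s^2 - 20*s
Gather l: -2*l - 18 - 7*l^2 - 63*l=-7*l^2 - 65*l - 18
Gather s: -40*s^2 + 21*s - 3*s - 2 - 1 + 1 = -40*s^2 + 18*s - 2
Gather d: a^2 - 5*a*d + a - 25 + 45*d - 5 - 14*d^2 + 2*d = a^2 + a - 14*d^2 + d*(47 - 5*a) - 30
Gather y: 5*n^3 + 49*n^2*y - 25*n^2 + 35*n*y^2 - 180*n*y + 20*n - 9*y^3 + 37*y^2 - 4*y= 5*n^3 - 25*n^2 + 20*n - 9*y^3 + y^2*(35*n + 37) + y*(49*n^2 - 180*n - 4)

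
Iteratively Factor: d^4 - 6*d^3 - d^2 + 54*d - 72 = (d - 4)*(d^3 - 2*d^2 - 9*d + 18) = (d - 4)*(d + 3)*(d^2 - 5*d + 6) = (d - 4)*(d - 2)*(d + 3)*(d - 3)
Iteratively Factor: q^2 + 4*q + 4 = (q + 2)*(q + 2)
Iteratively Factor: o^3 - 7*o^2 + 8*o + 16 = (o - 4)*(o^2 - 3*o - 4) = (o - 4)*(o + 1)*(o - 4)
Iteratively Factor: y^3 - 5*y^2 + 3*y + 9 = (y + 1)*(y^2 - 6*y + 9) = (y - 3)*(y + 1)*(y - 3)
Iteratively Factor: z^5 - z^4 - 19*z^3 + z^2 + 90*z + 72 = (z - 4)*(z^4 + 3*z^3 - 7*z^2 - 27*z - 18) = (z - 4)*(z + 1)*(z^3 + 2*z^2 - 9*z - 18) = (z - 4)*(z + 1)*(z + 2)*(z^2 - 9) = (z - 4)*(z - 3)*(z + 1)*(z + 2)*(z + 3)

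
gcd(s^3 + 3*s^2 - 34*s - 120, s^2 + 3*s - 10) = s + 5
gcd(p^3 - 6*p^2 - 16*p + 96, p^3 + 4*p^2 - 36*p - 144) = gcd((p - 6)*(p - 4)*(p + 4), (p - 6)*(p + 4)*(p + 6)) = p^2 - 2*p - 24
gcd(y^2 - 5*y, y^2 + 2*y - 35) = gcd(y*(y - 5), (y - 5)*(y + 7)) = y - 5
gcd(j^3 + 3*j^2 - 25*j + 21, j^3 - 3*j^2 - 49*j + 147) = j^2 + 4*j - 21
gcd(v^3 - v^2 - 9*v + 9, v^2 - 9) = v^2 - 9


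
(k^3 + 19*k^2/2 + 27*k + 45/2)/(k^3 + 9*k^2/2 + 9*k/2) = (k + 5)/k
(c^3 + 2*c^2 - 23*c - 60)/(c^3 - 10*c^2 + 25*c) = (c^2 + 7*c + 12)/(c*(c - 5))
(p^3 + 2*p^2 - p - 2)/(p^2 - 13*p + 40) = (p^3 + 2*p^2 - p - 2)/(p^2 - 13*p + 40)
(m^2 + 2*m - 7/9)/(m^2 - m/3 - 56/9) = (3*m - 1)/(3*m - 8)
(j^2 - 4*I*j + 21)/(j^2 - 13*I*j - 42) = (j + 3*I)/(j - 6*I)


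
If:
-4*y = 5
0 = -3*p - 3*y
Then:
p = 5/4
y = -5/4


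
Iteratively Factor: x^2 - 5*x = (x - 5)*(x)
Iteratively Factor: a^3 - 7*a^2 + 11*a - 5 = (a - 1)*(a^2 - 6*a + 5) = (a - 1)^2*(a - 5)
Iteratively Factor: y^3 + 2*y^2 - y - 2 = (y + 1)*(y^2 + y - 2) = (y + 1)*(y + 2)*(y - 1)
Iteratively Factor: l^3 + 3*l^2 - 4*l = (l + 4)*(l^2 - l) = (l - 1)*(l + 4)*(l)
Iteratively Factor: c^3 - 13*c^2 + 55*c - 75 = (c - 3)*(c^2 - 10*c + 25) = (c - 5)*(c - 3)*(c - 5)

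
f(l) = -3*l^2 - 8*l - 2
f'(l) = -6*l - 8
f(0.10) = -2.83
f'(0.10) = -8.60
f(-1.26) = 3.32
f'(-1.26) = -0.44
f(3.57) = -68.79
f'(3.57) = -29.42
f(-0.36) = 0.49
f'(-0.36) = -5.84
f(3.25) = -59.69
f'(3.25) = -27.50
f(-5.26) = -42.92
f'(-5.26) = 23.56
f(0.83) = -10.71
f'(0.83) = -12.98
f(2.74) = -46.44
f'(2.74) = -24.44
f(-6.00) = -62.00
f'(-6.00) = 28.00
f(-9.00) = -173.00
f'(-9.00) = 46.00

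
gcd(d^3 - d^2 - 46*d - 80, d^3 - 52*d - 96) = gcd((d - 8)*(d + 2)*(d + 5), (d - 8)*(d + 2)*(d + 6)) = d^2 - 6*d - 16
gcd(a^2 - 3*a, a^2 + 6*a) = a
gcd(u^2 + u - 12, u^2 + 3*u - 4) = u + 4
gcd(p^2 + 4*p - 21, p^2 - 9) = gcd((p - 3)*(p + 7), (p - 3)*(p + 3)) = p - 3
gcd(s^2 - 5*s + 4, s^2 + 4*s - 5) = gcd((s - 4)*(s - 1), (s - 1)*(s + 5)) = s - 1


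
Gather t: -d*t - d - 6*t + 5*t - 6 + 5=-d + t*(-d - 1) - 1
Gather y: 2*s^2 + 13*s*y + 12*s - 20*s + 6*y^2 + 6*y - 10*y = 2*s^2 - 8*s + 6*y^2 + y*(13*s - 4)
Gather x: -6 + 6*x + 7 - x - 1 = 5*x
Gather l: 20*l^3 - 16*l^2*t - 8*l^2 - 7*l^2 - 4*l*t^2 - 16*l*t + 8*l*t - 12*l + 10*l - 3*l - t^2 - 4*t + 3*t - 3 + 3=20*l^3 + l^2*(-16*t - 15) + l*(-4*t^2 - 8*t - 5) - t^2 - t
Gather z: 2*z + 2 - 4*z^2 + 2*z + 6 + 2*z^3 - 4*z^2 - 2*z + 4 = 2*z^3 - 8*z^2 + 2*z + 12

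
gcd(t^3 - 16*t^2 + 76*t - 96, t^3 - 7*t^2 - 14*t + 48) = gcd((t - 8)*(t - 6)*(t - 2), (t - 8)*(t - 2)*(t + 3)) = t^2 - 10*t + 16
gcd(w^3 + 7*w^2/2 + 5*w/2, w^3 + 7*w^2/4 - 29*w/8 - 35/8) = w^2 + 7*w/2 + 5/2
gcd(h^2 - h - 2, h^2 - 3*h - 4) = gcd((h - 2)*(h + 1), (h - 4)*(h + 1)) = h + 1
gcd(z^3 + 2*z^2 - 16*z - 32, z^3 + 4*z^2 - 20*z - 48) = z^2 - 2*z - 8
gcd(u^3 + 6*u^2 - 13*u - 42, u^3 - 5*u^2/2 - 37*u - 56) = u + 2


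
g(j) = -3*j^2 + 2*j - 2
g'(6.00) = -34.00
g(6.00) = -98.00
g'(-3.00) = 20.00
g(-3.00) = -35.00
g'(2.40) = -12.40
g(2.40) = -14.48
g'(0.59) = -1.54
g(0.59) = -1.86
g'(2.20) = -11.20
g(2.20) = -12.12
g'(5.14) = -28.84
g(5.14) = -70.98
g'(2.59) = -13.54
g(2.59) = -16.94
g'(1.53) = -7.18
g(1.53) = -5.96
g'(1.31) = -5.86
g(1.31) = -4.53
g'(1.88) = -9.28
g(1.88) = -8.84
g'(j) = 2 - 6*j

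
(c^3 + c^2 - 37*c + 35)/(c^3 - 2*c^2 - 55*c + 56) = (c - 5)/(c - 8)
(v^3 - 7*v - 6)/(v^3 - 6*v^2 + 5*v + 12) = (v + 2)/(v - 4)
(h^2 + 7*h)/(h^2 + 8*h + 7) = h/(h + 1)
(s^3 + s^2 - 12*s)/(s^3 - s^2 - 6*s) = (s + 4)/(s + 2)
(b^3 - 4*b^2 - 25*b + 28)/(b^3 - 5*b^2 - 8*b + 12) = (b^2 - 3*b - 28)/(b^2 - 4*b - 12)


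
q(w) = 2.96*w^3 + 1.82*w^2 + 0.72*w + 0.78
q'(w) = 8.88*w^2 + 3.64*w + 0.72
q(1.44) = 14.43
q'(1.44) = 24.38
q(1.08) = 7.41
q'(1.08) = 15.01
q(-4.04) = -167.60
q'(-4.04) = 130.95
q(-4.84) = -295.67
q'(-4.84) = 191.12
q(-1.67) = -9.13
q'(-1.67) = 19.41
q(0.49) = 1.92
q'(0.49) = 4.64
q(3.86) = 200.91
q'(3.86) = 147.08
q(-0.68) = 0.20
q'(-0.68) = 2.35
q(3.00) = 99.24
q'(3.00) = 91.56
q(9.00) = 2312.52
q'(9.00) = 752.76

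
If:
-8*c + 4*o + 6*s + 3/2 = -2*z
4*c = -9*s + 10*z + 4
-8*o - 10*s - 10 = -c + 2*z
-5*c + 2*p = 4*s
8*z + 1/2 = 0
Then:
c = -459/1144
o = -9043/4576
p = 237/2288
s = 633/1144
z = -1/16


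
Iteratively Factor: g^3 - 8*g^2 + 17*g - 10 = (g - 1)*(g^2 - 7*g + 10) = (g - 5)*(g - 1)*(g - 2)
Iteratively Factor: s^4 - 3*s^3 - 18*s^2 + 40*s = (s - 5)*(s^3 + 2*s^2 - 8*s) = (s - 5)*(s - 2)*(s^2 + 4*s) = (s - 5)*(s - 2)*(s + 4)*(s)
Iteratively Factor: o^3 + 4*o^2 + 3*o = (o + 1)*(o^2 + 3*o) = (o + 1)*(o + 3)*(o)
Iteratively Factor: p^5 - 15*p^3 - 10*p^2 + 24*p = (p - 1)*(p^4 + p^3 - 14*p^2 - 24*p) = (p - 1)*(p + 3)*(p^3 - 2*p^2 - 8*p) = (p - 4)*(p - 1)*(p + 3)*(p^2 + 2*p) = p*(p - 4)*(p - 1)*(p + 3)*(p + 2)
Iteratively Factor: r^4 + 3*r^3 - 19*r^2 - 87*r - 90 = (r + 3)*(r^3 - 19*r - 30) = (r + 2)*(r + 3)*(r^2 - 2*r - 15) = (r - 5)*(r + 2)*(r + 3)*(r + 3)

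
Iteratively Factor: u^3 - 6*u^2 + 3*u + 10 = (u - 2)*(u^2 - 4*u - 5) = (u - 5)*(u - 2)*(u + 1)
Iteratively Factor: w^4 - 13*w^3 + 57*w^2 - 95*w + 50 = (w - 2)*(w^3 - 11*w^2 + 35*w - 25) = (w - 2)*(w - 1)*(w^2 - 10*w + 25) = (w - 5)*(w - 2)*(w - 1)*(w - 5)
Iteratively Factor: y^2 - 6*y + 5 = (y - 5)*(y - 1)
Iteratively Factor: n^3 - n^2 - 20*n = (n)*(n^2 - n - 20) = n*(n - 5)*(n + 4)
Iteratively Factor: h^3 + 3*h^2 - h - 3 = (h - 1)*(h^2 + 4*h + 3) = (h - 1)*(h + 3)*(h + 1)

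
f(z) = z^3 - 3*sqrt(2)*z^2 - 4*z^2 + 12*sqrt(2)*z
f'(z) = 3*z^2 - 6*sqrt(2)*z - 8*z + 12*sqrt(2)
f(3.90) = 0.13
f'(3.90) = -1.69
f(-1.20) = -33.96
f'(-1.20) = 41.07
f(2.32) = 7.49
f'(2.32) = -5.13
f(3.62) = 0.86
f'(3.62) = -3.39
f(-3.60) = -214.57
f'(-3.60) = 115.20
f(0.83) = 8.98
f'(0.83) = 5.35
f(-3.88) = -248.34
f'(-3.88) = 126.10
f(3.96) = 0.04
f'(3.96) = -1.27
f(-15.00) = -5484.15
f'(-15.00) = 939.25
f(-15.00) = -5484.15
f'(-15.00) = 939.25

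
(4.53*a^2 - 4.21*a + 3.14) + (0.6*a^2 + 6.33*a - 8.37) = 5.13*a^2 + 2.12*a - 5.23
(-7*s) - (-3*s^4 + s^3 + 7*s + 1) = 3*s^4 - s^3 - 14*s - 1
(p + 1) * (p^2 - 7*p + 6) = p^3 - 6*p^2 - p + 6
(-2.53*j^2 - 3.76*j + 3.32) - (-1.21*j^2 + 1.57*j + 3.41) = -1.32*j^2 - 5.33*j - 0.0900000000000003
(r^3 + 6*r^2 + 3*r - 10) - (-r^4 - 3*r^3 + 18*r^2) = r^4 + 4*r^3 - 12*r^2 + 3*r - 10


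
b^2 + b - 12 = (b - 3)*(b + 4)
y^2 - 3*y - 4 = (y - 4)*(y + 1)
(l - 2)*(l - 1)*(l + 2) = l^3 - l^2 - 4*l + 4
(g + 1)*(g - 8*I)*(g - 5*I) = g^3 + g^2 - 13*I*g^2 - 40*g - 13*I*g - 40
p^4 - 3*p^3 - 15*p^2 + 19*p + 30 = (p - 5)*(p - 2)*(p + 1)*(p + 3)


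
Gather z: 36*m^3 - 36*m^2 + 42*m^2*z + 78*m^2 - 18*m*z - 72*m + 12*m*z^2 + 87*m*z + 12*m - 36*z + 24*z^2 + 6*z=36*m^3 + 42*m^2 - 60*m + z^2*(12*m + 24) + z*(42*m^2 + 69*m - 30)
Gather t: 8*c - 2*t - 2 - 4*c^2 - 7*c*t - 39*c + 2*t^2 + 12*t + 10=-4*c^2 - 31*c + 2*t^2 + t*(10 - 7*c) + 8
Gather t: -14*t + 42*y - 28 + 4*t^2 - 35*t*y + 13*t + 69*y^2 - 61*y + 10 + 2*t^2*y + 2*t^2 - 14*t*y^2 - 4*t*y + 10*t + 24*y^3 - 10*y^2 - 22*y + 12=t^2*(2*y + 6) + t*(-14*y^2 - 39*y + 9) + 24*y^3 + 59*y^2 - 41*y - 6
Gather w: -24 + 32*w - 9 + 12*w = 44*w - 33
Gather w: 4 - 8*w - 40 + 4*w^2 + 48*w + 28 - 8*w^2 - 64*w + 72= -4*w^2 - 24*w + 64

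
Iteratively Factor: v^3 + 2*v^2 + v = (v + 1)*(v^2 + v) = (v + 1)^2*(v)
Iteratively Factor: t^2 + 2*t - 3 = (t - 1)*(t + 3)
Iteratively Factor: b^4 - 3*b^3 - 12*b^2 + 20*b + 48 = (b + 2)*(b^3 - 5*b^2 - 2*b + 24) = (b + 2)^2*(b^2 - 7*b + 12) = (b - 4)*(b + 2)^2*(b - 3)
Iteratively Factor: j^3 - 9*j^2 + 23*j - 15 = (j - 5)*(j^2 - 4*j + 3) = (j - 5)*(j - 1)*(j - 3)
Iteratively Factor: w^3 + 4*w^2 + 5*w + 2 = (w + 1)*(w^2 + 3*w + 2) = (w + 1)^2*(w + 2)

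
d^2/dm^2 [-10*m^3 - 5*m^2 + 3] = -60*m - 10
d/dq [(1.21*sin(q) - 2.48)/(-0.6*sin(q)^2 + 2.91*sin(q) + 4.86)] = (0.726*sin(q)^2 - 2.976*sin(q) + 13.0974)*cos(q)/(0.36*sin(q)^4 - 3.492*sin(q)^3 + 2.6361*sin(q)^2 + 28.2852*sin(q) + 23.6196)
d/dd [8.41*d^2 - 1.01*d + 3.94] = 16.82*d - 1.01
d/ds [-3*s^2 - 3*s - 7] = -6*s - 3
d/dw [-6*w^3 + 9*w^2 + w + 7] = -18*w^2 + 18*w + 1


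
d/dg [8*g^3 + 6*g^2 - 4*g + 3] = 24*g^2 + 12*g - 4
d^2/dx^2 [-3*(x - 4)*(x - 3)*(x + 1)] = 36 - 18*x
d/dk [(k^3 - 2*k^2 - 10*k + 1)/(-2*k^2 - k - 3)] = (-2*k^4 - 2*k^3 - 27*k^2 + 16*k + 31)/(4*k^4 + 4*k^3 + 13*k^2 + 6*k + 9)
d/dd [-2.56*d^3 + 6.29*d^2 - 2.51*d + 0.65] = -7.68*d^2 + 12.58*d - 2.51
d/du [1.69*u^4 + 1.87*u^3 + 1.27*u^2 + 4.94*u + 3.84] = 6.76*u^3 + 5.61*u^2 + 2.54*u + 4.94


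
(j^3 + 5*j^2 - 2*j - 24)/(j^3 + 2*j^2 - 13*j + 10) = (j^2 + 7*j + 12)/(j^2 + 4*j - 5)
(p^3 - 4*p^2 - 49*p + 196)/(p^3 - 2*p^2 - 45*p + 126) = (p^2 - 11*p + 28)/(p^2 - 9*p + 18)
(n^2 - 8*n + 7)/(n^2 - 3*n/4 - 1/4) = 4*(n - 7)/(4*n + 1)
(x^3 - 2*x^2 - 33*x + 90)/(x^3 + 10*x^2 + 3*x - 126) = (x - 5)/(x + 7)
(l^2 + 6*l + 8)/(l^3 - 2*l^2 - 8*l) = (l + 4)/(l*(l - 4))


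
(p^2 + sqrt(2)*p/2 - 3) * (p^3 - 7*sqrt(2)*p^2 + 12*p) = p^5 - 13*sqrt(2)*p^4/2 + 2*p^3 + 27*sqrt(2)*p^2 - 36*p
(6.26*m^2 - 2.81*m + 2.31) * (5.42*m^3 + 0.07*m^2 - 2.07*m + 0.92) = 33.9292*m^5 - 14.792*m^4 - 0.634699999999997*m^3 + 11.7376*m^2 - 7.3669*m + 2.1252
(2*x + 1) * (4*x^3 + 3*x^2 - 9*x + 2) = 8*x^4 + 10*x^3 - 15*x^2 - 5*x + 2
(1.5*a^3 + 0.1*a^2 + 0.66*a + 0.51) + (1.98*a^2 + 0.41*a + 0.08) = 1.5*a^3 + 2.08*a^2 + 1.07*a + 0.59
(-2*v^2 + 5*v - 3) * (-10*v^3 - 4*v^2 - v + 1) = 20*v^5 - 42*v^4 + 12*v^3 + 5*v^2 + 8*v - 3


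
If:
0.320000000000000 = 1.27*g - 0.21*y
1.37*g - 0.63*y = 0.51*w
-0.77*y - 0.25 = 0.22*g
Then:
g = 0.19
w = 0.98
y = -0.38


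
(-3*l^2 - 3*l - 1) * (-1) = 3*l^2 + 3*l + 1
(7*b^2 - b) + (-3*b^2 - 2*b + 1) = 4*b^2 - 3*b + 1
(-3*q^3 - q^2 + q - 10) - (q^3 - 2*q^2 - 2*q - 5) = -4*q^3 + q^2 + 3*q - 5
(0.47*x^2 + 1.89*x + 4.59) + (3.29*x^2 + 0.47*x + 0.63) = 3.76*x^2 + 2.36*x + 5.22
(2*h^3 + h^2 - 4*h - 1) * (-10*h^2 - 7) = -20*h^5 - 10*h^4 + 26*h^3 + 3*h^2 + 28*h + 7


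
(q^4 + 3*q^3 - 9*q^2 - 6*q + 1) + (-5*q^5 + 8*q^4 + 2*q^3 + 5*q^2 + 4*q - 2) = -5*q^5 + 9*q^4 + 5*q^3 - 4*q^2 - 2*q - 1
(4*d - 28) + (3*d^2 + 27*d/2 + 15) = 3*d^2 + 35*d/2 - 13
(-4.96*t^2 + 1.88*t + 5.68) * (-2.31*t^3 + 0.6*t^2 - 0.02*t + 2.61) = 11.4576*t^5 - 7.3188*t^4 - 11.8936*t^3 - 9.5752*t^2 + 4.7932*t + 14.8248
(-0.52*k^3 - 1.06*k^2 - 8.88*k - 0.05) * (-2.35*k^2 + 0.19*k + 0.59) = 1.222*k^5 + 2.3922*k^4 + 20.3598*k^3 - 2.1951*k^2 - 5.2487*k - 0.0295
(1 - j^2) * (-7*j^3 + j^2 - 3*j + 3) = 7*j^5 - j^4 - 4*j^3 - 2*j^2 - 3*j + 3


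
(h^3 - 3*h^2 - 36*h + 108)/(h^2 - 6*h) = h + 3 - 18/h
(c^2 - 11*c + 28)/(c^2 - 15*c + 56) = (c - 4)/(c - 8)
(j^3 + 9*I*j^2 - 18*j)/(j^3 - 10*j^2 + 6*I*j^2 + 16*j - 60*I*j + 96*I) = j*(j + 3*I)/(j^2 - 10*j + 16)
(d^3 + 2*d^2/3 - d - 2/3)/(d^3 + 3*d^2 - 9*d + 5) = (3*d^2 + 5*d + 2)/(3*(d^2 + 4*d - 5))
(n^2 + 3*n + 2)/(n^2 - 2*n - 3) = (n + 2)/(n - 3)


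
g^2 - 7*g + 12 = (g - 4)*(g - 3)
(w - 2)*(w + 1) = w^2 - w - 2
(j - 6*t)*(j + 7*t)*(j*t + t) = j^3*t + j^2*t^2 + j^2*t - 42*j*t^3 + j*t^2 - 42*t^3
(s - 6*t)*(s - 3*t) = s^2 - 9*s*t + 18*t^2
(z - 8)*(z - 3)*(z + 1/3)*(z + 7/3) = z^4 - 25*z^3/3 - 41*z^2/9 + 499*z/9 + 56/3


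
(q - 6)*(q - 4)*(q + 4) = q^3 - 6*q^2 - 16*q + 96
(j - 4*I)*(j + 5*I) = j^2 + I*j + 20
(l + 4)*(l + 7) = l^2 + 11*l + 28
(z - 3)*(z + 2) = z^2 - z - 6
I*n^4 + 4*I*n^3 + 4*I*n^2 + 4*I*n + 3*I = (n + 3)*(n - I)*(n + I)*(I*n + I)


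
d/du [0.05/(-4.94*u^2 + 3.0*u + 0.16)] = (0.494*u - 0.15)/(-4.94*u^2 + 3.0*u + 0.16)^2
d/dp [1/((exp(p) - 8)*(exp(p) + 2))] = 2*(3 - exp(p))*exp(p)/(exp(4*p) - 12*exp(3*p) + 4*exp(2*p) + 192*exp(p) + 256)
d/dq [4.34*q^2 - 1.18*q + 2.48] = 8.68*q - 1.18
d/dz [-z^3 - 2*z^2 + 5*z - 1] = -3*z^2 - 4*z + 5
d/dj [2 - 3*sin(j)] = -3*cos(j)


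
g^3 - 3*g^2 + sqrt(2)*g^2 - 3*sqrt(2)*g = g*(g - 3)*(g + sqrt(2))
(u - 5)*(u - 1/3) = u^2 - 16*u/3 + 5/3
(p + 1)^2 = p^2 + 2*p + 1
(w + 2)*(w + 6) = w^2 + 8*w + 12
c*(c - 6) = c^2 - 6*c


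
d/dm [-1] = 0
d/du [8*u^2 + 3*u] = 16*u + 3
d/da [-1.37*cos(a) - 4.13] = 1.37*sin(a)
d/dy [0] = 0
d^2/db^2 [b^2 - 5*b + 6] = 2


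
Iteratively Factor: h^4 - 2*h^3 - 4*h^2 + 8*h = (h)*(h^3 - 2*h^2 - 4*h + 8) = h*(h - 2)*(h^2 - 4) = h*(h - 2)*(h + 2)*(h - 2)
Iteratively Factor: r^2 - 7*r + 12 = (r - 3)*(r - 4)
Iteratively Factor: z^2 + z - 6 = (z - 2)*(z + 3)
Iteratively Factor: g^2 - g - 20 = (g + 4)*(g - 5)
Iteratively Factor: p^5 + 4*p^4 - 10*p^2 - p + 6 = (p - 1)*(p^4 + 5*p^3 + 5*p^2 - 5*p - 6) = (p - 1)^2*(p^3 + 6*p^2 + 11*p + 6) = (p - 1)^2*(p + 2)*(p^2 + 4*p + 3) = (p - 1)^2*(p + 1)*(p + 2)*(p + 3)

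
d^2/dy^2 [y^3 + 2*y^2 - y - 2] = 6*y + 4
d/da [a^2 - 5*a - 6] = 2*a - 5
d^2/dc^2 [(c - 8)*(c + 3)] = 2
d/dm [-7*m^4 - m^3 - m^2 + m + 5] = -28*m^3 - 3*m^2 - 2*m + 1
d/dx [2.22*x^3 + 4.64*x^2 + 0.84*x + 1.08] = 6.66*x^2 + 9.28*x + 0.84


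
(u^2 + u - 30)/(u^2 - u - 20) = (u + 6)/(u + 4)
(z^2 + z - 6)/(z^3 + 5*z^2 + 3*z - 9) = (z - 2)/(z^2 + 2*z - 3)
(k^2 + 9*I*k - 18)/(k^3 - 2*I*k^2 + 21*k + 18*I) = (k + 6*I)/(k^2 - 5*I*k + 6)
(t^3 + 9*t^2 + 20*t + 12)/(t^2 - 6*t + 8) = (t^3 + 9*t^2 + 20*t + 12)/(t^2 - 6*t + 8)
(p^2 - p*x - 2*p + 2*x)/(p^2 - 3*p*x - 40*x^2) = (-p^2 + p*x + 2*p - 2*x)/(-p^2 + 3*p*x + 40*x^2)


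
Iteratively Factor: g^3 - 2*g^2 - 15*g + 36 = (g - 3)*(g^2 + g - 12) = (g - 3)*(g + 4)*(g - 3)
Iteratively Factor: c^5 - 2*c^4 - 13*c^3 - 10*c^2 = (c - 5)*(c^4 + 3*c^3 + 2*c^2) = c*(c - 5)*(c^3 + 3*c^2 + 2*c) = c^2*(c - 5)*(c^2 + 3*c + 2) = c^2*(c - 5)*(c + 2)*(c + 1)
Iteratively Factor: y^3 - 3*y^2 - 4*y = (y)*(y^2 - 3*y - 4) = y*(y - 4)*(y + 1)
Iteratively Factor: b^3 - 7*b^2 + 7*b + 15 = (b + 1)*(b^2 - 8*b + 15) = (b - 5)*(b + 1)*(b - 3)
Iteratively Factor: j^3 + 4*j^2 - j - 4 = (j + 4)*(j^2 - 1) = (j - 1)*(j + 4)*(j + 1)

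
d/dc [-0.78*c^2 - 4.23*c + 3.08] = -1.56*c - 4.23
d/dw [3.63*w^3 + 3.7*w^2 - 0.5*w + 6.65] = 10.89*w^2 + 7.4*w - 0.5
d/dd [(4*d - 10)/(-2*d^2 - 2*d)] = (2*d^2 - 10*d - 5)/(d^2*(d^2 + 2*d + 1))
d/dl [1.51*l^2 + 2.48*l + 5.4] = 3.02*l + 2.48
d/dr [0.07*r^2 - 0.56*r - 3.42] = 0.14*r - 0.56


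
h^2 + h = h*(h + 1)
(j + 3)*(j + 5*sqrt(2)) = j^2 + 3*j + 5*sqrt(2)*j + 15*sqrt(2)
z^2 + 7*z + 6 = (z + 1)*(z + 6)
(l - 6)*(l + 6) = l^2 - 36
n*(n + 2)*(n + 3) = n^3 + 5*n^2 + 6*n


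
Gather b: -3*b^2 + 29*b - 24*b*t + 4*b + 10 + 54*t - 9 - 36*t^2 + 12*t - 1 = -3*b^2 + b*(33 - 24*t) - 36*t^2 + 66*t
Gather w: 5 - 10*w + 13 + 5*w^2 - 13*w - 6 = 5*w^2 - 23*w + 12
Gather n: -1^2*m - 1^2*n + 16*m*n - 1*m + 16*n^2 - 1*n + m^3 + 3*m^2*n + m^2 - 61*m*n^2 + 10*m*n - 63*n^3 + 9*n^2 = m^3 + m^2 - 2*m - 63*n^3 + n^2*(25 - 61*m) + n*(3*m^2 + 26*m - 2)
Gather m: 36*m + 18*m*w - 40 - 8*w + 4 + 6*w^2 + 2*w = m*(18*w + 36) + 6*w^2 - 6*w - 36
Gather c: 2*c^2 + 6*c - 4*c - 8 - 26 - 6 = 2*c^2 + 2*c - 40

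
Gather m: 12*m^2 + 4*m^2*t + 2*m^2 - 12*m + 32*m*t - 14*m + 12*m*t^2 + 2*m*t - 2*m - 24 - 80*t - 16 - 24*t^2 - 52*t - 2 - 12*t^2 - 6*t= m^2*(4*t + 14) + m*(12*t^2 + 34*t - 28) - 36*t^2 - 138*t - 42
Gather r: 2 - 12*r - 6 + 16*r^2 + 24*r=16*r^2 + 12*r - 4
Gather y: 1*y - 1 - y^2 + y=-y^2 + 2*y - 1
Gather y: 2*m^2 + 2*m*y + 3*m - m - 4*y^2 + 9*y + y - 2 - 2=2*m^2 + 2*m - 4*y^2 + y*(2*m + 10) - 4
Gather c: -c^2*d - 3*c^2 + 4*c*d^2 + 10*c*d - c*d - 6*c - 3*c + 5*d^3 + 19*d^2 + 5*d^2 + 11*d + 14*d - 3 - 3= c^2*(-d - 3) + c*(4*d^2 + 9*d - 9) + 5*d^3 + 24*d^2 + 25*d - 6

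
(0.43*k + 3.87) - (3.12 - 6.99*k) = 7.42*k + 0.75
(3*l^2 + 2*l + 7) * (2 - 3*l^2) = -9*l^4 - 6*l^3 - 15*l^2 + 4*l + 14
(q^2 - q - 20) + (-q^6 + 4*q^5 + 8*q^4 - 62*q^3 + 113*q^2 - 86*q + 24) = -q^6 + 4*q^5 + 8*q^4 - 62*q^3 + 114*q^2 - 87*q + 4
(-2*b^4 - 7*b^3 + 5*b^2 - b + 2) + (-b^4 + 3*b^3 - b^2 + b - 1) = -3*b^4 - 4*b^3 + 4*b^2 + 1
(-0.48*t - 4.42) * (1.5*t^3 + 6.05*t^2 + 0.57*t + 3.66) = -0.72*t^4 - 9.534*t^3 - 27.0146*t^2 - 4.2762*t - 16.1772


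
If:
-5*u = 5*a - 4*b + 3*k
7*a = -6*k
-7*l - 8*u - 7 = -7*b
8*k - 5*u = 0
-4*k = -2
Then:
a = -3/7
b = 47/56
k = 1/2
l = -43/40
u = 4/5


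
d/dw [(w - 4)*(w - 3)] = 2*w - 7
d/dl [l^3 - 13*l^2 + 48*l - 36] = 3*l^2 - 26*l + 48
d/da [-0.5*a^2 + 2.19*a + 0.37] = 2.19 - 1.0*a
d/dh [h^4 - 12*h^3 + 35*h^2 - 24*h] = 4*h^3 - 36*h^2 + 70*h - 24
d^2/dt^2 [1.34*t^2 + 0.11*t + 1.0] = 2.68000000000000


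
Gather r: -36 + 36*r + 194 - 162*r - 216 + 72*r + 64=6 - 54*r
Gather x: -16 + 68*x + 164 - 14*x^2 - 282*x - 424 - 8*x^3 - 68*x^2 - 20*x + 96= -8*x^3 - 82*x^2 - 234*x - 180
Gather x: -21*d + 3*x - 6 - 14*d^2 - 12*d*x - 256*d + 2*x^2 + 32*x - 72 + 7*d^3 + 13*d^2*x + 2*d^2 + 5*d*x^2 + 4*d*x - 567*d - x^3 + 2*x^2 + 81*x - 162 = 7*d^3 - 12*d^2 - 844*d - x^3 + x^2*(5*d + 4) + x*(13*d^2 - 8*d + 116) - 240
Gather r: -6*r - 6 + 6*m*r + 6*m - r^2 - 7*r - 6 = 6*m - r^2 + r*(6*m - 13) - 12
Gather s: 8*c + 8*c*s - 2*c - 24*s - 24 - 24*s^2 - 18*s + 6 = 6*c - 24*s^2 + s*(8*c - 42) - 18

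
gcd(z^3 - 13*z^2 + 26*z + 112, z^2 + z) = 1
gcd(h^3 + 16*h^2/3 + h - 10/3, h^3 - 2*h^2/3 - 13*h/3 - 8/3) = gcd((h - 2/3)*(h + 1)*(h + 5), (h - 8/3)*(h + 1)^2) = h + 1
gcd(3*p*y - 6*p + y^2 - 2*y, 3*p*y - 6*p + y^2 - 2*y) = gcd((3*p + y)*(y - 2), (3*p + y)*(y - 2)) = 3*p*y - 6*p + y^2 - 2*y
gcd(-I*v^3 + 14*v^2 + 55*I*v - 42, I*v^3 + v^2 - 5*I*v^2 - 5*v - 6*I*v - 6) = 1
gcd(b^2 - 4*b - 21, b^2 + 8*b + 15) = b + 3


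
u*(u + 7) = u^2 + 7*u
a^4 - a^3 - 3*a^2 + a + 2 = (a - 2)*(a - 1)*(a + 1)^2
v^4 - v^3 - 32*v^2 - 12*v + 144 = (v - 6)*(v - 2)*(v + 3)*(v + 4)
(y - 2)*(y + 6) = y^2 + 4*y - 12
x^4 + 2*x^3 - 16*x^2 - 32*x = x*(x - 4)*(x + 2)*(x + 4)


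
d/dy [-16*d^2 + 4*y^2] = 8*y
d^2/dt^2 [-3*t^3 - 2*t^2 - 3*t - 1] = -18*t - 4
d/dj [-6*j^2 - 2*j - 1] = -12*j - 2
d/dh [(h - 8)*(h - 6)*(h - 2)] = 3*h^2 - 32*h + 76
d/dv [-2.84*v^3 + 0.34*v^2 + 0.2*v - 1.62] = -8.52*v^2 + 0.68*v + 0.2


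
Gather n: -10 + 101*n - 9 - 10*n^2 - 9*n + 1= -10*n^2 + 92*n - 18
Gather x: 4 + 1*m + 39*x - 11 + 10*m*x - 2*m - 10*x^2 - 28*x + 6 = -m - 10*x^2 + x*(10*m + 11) - 1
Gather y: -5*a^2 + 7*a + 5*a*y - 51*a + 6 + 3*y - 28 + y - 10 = -5*a^2 - 44*a + y*(5*a + 4) - 32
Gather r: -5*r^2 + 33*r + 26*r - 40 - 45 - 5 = -5*r^2 + 59*r - 90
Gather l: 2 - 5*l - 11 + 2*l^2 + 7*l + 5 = 2*l^2 + 2*l - 4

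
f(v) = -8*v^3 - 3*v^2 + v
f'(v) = -24*v^2 - 6*v + 1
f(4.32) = -696.64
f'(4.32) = -472.82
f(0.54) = -1.59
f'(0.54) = -9.24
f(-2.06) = 55.14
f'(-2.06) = -88.49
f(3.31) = -319.68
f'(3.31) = -281.81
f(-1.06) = 5.10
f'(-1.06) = -19.61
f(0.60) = -2.21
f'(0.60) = -11.24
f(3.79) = -474.82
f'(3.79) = -366.48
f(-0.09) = -0.11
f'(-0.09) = 1.35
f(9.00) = -6066.00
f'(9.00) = -1997.00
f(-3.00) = 186.00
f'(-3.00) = -197.00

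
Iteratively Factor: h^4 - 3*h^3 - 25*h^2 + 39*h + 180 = (h + 3)*(h^3 - 6*h^2 - 7*h + 60) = (h - 4)*(h + 3)*(h^2 - 2*h - 15) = (h - 5)*(h - 4)*(h + 3)*(h + 3)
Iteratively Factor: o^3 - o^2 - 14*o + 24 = (o - 2)*(o^2 + o - 12) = (o - 2)*(o + 4)*(o - 3)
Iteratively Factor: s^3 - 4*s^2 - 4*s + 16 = (s - 4)*(s^2 - 4) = (s - 4)*(s - 2)*(s + 2)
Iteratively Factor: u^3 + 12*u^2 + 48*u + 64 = (u + 4)*(u^2 + 8*u + 16) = (u + 4)^2*(u + 4)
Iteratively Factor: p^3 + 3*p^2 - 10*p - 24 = (p - 3)*(p^2 + 6*p + 8) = (p - 3)*(p + 2)*(p + 4)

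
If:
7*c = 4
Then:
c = 4/7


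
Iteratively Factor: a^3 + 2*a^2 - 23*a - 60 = (a - 5)*(a^2 + 7*a + 12) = (a - 5)*(a + 4)*(a + 3)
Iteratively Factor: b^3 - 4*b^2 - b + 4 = (b + 1)*(b^2 - 5*b + 4) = (b - 1)*(b + 1)*(b - 4)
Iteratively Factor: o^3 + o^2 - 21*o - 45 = (o + 3)*(o^2 - 2*o - 15) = (o - 5)*(o + 3)*(o + 3)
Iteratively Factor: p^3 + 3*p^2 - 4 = (p + 2)*(p^2 + p - 2) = (p - 1)*(p + 2)*(p + 2)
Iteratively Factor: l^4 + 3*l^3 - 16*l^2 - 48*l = (l + 4)*(l^3 - l^2 - 12*l) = (l + 3)*(l + 4)*(l^2 - 4*l) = l*(l + 3)*(l + 4)*(l - 4)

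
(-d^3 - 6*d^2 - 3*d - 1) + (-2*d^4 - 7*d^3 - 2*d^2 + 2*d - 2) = -2*d^4 - 8*d^3 - 8*d^2 - d - 3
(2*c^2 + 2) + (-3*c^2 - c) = -c^2 - c + 2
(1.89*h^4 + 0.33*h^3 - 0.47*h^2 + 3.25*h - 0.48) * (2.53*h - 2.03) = 4.7817*h^5 - 3.0018*h^4 - 1.859*h^3 + 9.1766*h^2 - 7.8119*h + 0.9744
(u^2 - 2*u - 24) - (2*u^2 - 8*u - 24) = -u^2 + 6*u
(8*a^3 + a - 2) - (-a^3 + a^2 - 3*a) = 9*a^3 - a^2 + 4*a - 2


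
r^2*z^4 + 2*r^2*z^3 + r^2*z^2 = z^2*(r*z + r)^2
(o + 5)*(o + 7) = o^2 + 12*o + 35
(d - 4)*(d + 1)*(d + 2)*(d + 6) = d^4 + 5*d^3 - 16*d^2 - 68*d - 48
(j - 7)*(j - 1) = j^2 - 8*j + 7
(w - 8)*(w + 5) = w^2 - 3*w - 40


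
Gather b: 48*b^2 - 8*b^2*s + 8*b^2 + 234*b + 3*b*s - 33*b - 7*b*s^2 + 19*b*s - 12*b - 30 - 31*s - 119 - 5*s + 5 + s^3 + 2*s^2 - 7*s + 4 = b^2*(56 - 8*s) + b*(-7*s^2 + 22*s + 189) + s^3 + 2*s^2 - 43*s - 140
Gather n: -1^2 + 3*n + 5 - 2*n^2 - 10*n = -2*n^2 - 7*n + 4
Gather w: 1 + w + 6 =w + 7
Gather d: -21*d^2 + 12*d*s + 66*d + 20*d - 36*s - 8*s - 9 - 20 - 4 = -21*d^2 + d*(12*s + 86) - 44*s - 33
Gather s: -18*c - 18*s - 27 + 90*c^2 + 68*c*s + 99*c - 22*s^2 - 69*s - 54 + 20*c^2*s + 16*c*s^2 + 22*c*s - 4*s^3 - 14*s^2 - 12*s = 90*c^2 + 81*c - 4*s^3 + s^2*(16*c - 36) + s*(20*c^2 + 90*c - 99) - 81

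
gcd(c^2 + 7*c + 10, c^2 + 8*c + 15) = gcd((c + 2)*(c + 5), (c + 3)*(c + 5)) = c + 5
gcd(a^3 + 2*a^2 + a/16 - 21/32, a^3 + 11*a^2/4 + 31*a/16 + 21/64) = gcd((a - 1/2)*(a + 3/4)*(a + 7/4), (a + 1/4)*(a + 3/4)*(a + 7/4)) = a^2 + 5*a/2 + 21/16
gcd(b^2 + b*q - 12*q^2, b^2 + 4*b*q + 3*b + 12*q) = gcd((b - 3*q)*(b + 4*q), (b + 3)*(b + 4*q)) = b + 4*q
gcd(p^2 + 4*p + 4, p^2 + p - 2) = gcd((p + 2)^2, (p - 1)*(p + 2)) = p + 2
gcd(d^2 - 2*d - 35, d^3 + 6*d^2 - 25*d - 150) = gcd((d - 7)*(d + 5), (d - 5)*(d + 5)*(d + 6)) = d + 5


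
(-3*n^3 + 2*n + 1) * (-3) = 9*n^3 - 6*n - 3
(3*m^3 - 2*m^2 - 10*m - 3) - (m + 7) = 3*m^3 - 2*m^2 - 11*m - 10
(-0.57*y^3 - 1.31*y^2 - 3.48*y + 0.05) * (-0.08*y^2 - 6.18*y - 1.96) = 0.0456*y^5 + 3.6274*y^4 + 9.4914*y^3 + 24.07*y^2 + 6.5118*y - 0.098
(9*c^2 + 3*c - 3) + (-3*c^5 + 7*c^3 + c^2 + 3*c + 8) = -3*c^5 + 7*c^3 + 10*c^2 + 6*c + 5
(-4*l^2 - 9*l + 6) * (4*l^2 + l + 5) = -16*l^4 - 40*l^3 - 5*l^2 - 39*l + 30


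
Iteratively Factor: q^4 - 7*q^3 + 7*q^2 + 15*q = (q + 1)*(q^3 - 8*q^2 + 15*q) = q*(q + 1)*(q^2 - 8*q + 15) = q*(q - 5)*(q + 1)*(q - 3)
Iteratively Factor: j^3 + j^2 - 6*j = (j)*(j^2 + j - 6) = j*(j + 3)*(j - 2)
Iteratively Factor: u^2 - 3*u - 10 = (u - 5)*(u + 2)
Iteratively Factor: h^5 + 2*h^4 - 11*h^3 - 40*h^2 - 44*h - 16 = (h - 4)*(h^4 + 6*h^3 + 13*h^2 + 12*h + 4) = (h - 4)*(h + 2)*(h^3 + 4*h^2 + 5*h + 2) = (h - 4)*(h + 1)*(h + 2)*(h^2 + 3*h + 2) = (h - 4)*(h + 1)^2*(h + 2)*(h + 2)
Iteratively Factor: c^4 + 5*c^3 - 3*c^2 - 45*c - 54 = (c + 2)*(c^3 + 3*c^2 - 9*c - 27) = (c - 3)*(c + 2)*(c^2 + 6*c + 9) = (c - 3)*(c + 2)*(c + 3)*(c + 3)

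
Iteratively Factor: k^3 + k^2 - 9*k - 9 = (k + 1)*(k^2 - 9) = (k + 1)*(k + 3)*(k - 3)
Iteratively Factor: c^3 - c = (c + 1)*(c^2 - c) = (c - 1)*(c + 1)*(c)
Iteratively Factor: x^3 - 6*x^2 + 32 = (x - 4)*(x^2 - 2*x - 8) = (x - 4)^2*(x + 2)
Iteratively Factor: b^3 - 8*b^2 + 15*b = (b - 5)*(b^2 - 3*b) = b*(b - 5)*(b - 3)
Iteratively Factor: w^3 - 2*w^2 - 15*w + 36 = (w + 4)*(w^2 - 6*w + 9) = (w - 3)*(w + 4)*(w - 3)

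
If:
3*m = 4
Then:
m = 4/3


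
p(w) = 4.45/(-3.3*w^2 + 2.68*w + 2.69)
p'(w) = 4.45*(6.6*w - 2.68)/(-3.3*w^2 + 2.68*w + 2.69)^2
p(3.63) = -0.14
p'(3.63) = 0.10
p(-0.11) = 1.89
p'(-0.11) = -2.73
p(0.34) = 1.38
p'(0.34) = -0.19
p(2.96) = -0.24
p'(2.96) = 0.22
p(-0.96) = -1.52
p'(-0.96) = -4.69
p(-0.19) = 2.16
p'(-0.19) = -4.12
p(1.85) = -1.22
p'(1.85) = 3.19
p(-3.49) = -0.09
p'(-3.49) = -0.05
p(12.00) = -0.01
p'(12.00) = 0.00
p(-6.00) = -0.03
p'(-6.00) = -0.01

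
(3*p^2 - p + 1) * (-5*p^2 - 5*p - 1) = -15*p^4 - 10*p^3 - 3*p^2 - 4*p - 1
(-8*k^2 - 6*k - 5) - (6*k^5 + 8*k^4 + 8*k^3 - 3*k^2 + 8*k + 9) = -6*k^5 - 8*k^4 - 8*k^3 - 5*k^2 - 14*k - 14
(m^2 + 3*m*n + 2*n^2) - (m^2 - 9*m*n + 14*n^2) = 12*m*n - 12*n^2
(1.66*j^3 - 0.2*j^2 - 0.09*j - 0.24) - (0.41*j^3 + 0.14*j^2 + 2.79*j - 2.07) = 1.25*j^3 - 0.34*j^2 - 2.88*j + 1.83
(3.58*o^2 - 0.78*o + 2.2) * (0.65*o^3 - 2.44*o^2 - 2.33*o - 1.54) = 2.327*o^5 - 9.2422*o^4 - 5.0082*o^3 - 9.0638*o^2 - 3.9248*o - 3.388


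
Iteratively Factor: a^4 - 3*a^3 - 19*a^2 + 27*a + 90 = (a - 3)*(a^3 - 19*a - 30) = (a - 3)*(a + 2)*(a^2 - 2*a - 15) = (a - 5)*(a - 3)*(a + 2)*(a + 3)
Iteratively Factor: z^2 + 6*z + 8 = (z + 2)*(z + 4)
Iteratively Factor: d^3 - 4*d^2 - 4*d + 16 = (d - 4)*(d^2 - 4) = (d - 4)*(d - 2)*(d + 2)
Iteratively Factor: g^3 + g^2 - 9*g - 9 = (g - 3)*(g^2 + 4*g + 3) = (g - 3)*(g + 1)*(g + 3)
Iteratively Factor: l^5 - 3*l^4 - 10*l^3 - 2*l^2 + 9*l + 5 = (l + 1)*(l^4 - 4*l^3 - 6*l^2 + 4*l + 5) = (l - 1)*(l + 1)*(l^3 - 3*l^2 - 9*l - 5) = (l - 1)*(l + 1)^2*(l^2 - 4*l - 5) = (l - 5)*(l - 1)*(l + 1)^2*(l + 1)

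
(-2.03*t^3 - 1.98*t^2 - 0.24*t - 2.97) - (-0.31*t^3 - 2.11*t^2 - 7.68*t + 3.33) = -1.72*t^3 + 0.13*t^2 + 7.44*t - 6.3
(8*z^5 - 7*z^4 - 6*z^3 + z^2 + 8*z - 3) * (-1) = -8*z^5 + 7*z^4 + 6*z^3 - z^2 - 8*z + 3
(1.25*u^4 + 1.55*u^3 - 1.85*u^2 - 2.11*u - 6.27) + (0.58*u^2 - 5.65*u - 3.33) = 1.25*u^4 + 1.55*u^3 - 1.27*u^2 - 7.76*u - 9.6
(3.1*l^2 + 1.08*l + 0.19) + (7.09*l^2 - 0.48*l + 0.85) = 10.19*l^2 + 0.6*l + 1.04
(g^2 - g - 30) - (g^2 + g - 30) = -2*g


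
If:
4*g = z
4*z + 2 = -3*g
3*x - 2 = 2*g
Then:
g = -2/19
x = 34/57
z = -8/19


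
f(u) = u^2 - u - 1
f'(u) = 2*u - 1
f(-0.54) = -0.17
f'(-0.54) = -2.08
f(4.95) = 18.55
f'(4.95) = 8.90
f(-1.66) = 3.42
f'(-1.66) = -4.32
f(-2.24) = 6.26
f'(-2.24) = -5.48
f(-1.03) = 1.09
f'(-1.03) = -3.06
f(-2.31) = 6.65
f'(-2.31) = -5.62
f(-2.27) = 6.42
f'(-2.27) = -5.54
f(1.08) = -0.91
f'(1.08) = 1.16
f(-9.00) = 89.00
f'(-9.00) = -19.00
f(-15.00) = 239.00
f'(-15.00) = -31.00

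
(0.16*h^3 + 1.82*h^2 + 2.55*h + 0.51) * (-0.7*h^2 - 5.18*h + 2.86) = -0.112*h^5 - 2.1028*h^4 - 10.755*h^3 - 8.3608*h^2 + 4.6512*h + 1.4586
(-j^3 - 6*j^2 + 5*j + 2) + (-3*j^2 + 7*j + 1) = -j^3 - 9*j^2 + 12*j + 3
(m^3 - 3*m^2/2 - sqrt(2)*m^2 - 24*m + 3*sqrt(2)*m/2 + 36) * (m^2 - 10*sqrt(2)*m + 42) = m^5 - 11*sqrt(2)*m^4 - 3*m^4/2 + 33*sqrt(2)*m^3/2 + 38*m^3 - 57*m^2 + 198*sqrt(2)*m^2 - 1008*m - 297*sqrt(2)*m + 1512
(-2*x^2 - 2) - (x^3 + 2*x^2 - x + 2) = -x^3 - 4*x^2 + x - 4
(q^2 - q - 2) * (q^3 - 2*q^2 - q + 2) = q^5 - 3*q^4 - q^3 + 7*q^2 - 4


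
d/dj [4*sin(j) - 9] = 4*cos(j)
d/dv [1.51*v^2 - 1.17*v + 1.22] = 3.02*v - 1.17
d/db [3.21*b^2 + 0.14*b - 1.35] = 6.42*b + 0.14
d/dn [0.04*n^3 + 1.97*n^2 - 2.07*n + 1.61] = 0.12*n^2 + 3.94*n - 2.07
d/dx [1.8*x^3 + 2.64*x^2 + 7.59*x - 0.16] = 5.4*x^2 + 5.28*x + 7.59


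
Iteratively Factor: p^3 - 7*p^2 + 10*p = (p - 2)*(p^2 - 5*p) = p*(p - 2)*(p - 5)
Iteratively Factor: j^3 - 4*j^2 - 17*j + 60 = (j - 5)*(j^2 + j - 12) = (j - 5)*(j - 3)*(j + 4)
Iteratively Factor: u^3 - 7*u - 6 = (u - 3)*(u^2 + 3*u + 2) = (u - 3)*(u + 2)*(u + 1)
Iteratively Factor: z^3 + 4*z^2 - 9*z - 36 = (z + 4)*(z^2 - 9) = (z - 3)*(z + 4)*(z + 3)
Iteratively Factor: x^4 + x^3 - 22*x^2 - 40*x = (x)*(x^3 + x^2 - 22*x - 40) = x*(x + 4)*(x^2 - 3*x - 10) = x*(x - 5)*(x + 4)*(x + 2)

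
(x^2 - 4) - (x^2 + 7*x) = -7*x - 4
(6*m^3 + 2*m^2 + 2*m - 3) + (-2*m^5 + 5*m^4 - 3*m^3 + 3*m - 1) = -2*m^5 + 5*m^4 + 3*m^3 + 2*m^2 + 5*m - 4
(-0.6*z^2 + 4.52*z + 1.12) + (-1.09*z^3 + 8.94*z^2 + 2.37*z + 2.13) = -1.09*z^3 + 8.34*z^2 + 6.89*z + 3.25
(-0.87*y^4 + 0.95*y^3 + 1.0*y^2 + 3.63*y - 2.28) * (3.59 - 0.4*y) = 0.348*y^5 - 3.5033*y^4 + 3.0105*y^3 + 2.138*y^2 + 13.9437*y - 8.1852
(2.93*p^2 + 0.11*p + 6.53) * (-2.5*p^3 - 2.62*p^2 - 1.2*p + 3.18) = -7.325*p^5 - 7.9516*p^4 - 20.1292*p^3 - 7.9232*p^2 - 7.4862*p + 20.7654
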